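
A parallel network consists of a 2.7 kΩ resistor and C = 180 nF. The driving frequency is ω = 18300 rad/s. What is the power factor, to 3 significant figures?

X_C = 1/(ωC) = 304 Ω
Parallel: admittances add. Y = 1/R + jωC
Y = (0.000370 + j0.00329) S
|Y| = 0.00331 S → |Z| = 1/|Y| = 302 Ω, ∠Z = −∠Y = -83.6°
cos φ = cos(-83.6°) = 0.112

0.112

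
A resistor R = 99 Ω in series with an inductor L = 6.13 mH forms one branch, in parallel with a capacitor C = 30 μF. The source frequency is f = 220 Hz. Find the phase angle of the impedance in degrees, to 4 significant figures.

ω = 2πf = 1382 rad/s
X_L = ωL = 8.474 Ω
X_C = 1/(ωC) = 24.11 Ω
Branch 1 (R+jX_L): Z₁ = 99.00 + j8.474 Ω, |Z₁| = 99.36 Ω
Branch 2 (−jX_C): Z₂ = −j24.11 Ω
Parallel: Z = Z₁Z₂/(Z₁+Z₂), |Z| = 23.91 Ω, ∠Z = -76.13°

-76.13°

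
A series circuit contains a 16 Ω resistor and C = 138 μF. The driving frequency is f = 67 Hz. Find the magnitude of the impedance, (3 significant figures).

23.5 Ω

ω = 2πf = 421.0 rad/s
X_C = 1/(ωC) = 17.2 Ω
Z = 16.0 − j17.2 Ω
|Z| = √(16.0² + 17.2²) = 23.5 Ω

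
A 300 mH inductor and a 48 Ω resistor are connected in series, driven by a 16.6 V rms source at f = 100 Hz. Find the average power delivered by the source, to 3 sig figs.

350 mW

ω = 2πf = 628.3 rad/s
X_L = ωL = 188 Ω
Z = 48.0 + j188 Ω
|Z| = √(48.0² + 188²) = 195 Ω
∠Z = arctan(188/48.0) = 75.7°
I = V/|Z| = 85.3 mA
P = VI cos φ = 16.6 × 0.0853 × cos(75.7°) = 350 mW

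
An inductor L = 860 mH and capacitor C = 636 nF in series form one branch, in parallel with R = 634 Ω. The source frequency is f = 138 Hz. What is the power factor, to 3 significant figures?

0.860

ω = 2πf = 867.1 rad/s
X_L = ωL = 746 Ω
X_C = 1/(ωC) = 1810 Ω
Branch 1: Z₁ = R = 634 Ω
Branch 2 (series LC): Z₂ = j(X_L − X_C) = −j1070 Ω
Parallel: Z = Z₁Z₂/(Z₁+Z₂), |Z| = 545 Ω, ∠Z = -30.7°
cos φ = cos(-30.7°) = 0.860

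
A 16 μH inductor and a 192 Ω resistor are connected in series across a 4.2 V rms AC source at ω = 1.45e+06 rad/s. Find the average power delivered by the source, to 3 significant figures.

90.6 mW

X_L = ωL = 23.2 Ω
Z = 192 + j23.2 Ω
|Z| = √(192² + 23.2²) = 193 Ω
∠Z = arctan(23.2/192) = 6.89°
I = V/|Z| = 21.7 mA
P = VI cos φ = 4.2 × 0.0217 × cos(6.89°) = 90.6 mW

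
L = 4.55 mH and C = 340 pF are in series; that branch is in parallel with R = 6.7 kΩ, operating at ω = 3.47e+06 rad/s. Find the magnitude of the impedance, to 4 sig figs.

6113 Ω

X_L = ωL = 15790 Ω
X_C = 1/(ωC) = 847.6 Ω
Branch 1: Z₁ = R = 6700 Ω
Branch 2 (series LC): Z₂ = j(X_L − X_C) = j14940 Ω
Parallel: Z = Z₁Z₂/(Z₁+Z₂), |Z| = 6113 Ω, ∠Z = 24.15°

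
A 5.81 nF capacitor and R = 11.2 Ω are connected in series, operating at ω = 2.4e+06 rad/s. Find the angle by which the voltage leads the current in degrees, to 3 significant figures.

X_C = 1/(ωC) = 71.7 Ω
Z = 11.2 − j71.7 Ω
|Z| = √(11.2² + 71.7²) = 72.6 Ω
∠Z = arctan(-71.7/11.2) = -81.1°

-81.1°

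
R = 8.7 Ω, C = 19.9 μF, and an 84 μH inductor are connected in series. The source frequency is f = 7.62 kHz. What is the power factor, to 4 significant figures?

ω = 2πf = 47880 rad/s
X_L = ωL = 4.022 Ω
X_C = 1/(ωC) = 1.050 Ω
Net reactance X = X_L − X_C = 2.972 Ω
Z = 8.700 + j2.972 Ω
|Z| = √(8.700² + 2.972²) = 9.194 Ω
∠Z = arctan(2.972/8.700) = 18.86°
cos φ = cos(18.86°) = 0.9463

0.9463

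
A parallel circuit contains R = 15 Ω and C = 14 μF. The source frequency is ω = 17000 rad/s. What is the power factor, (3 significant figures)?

X_C = 1/(ωC) = 4.20 Ω
Parallel: admittances add. Y = 1/R + jωC
Y = (0.0667 + j0.238) S
|Y| = 0.247 S → |Z| = 1/|Y| = 4.05 Ω, ∠Z = −∠Y = -74.4°
cos φ = cos(-74.4°) = 0.270

0.270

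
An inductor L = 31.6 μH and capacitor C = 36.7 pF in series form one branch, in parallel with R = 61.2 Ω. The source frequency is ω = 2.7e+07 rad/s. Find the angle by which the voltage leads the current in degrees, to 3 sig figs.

X_L = ωL = 853 Ω
X_C = 1/(ωC) = 1010 Ω
Branch 1: Z₁ = R = 61.2 Ω
Branch 2 (series LC): Z₂ = j(X_L − X_C) = −j156 Ω
Parallel: Z = Z₁Z₂/(Z₁+Z₂), |Z| = 57.0 Ω, ∠Z = -21.4°

-21.4°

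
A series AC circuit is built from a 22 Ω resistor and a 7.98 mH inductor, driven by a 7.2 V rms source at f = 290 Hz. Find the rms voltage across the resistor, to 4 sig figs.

6.007 V

ω = 2πf = 1822 rad/s
X_L = ωL = 14.54 Ω
Z = 22.00 + j14.54 Ω
|Z| = √(22.00² + 14.54²) = 26.37 Ω
I = V/|Z| = 273.0 mA
V_R = I·|Z_R| = 0.2730 × 22.00 = 6.007 V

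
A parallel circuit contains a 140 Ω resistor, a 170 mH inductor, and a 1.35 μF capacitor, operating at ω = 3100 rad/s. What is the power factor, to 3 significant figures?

0.952

X_L = ωL = 527 Ω
X_C = 1/(ωC) = 239 Ω
Parallel: admittances add. Y = 1/R + 1/(jωL) + jωC
Y = (0.00714 + j0.00229) S
|Y| = 0.00750 S → |Z| = 1/|Y| = 133 Ω, ∠Z = −∠Y = -17.8°
cos φ = cos(-17.8°) = 0.952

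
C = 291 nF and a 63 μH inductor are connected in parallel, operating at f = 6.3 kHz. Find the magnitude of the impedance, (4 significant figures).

2.568 Ω

ω = 2πf = 39580 rad/s
X_L = ωL = 2.494 Ω
X_C = 1/(ωC) = 86.81 Ω
Parallel: admittances add. Y = 1/(jωL) + jωC
Y = (0 − j0.3895) S
|Y| = 0.3895 S → |Z| = 1/|Y| = 2.568 Ω, ∠Z = −∠Y = 90.00°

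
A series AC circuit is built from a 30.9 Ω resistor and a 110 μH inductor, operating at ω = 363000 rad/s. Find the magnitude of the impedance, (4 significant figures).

50.49 Ω

X_L = ωL = 39.93 Ω
Z = 30.90 + j39.93 Ω
|Z| = √(30.90² + 39.93²) = 50.49 Ω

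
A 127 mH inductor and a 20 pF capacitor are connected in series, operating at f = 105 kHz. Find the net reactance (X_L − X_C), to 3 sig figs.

8000 Ω

ω = 2πf = 659700 rad/s
X_L = ωL = 83800 Ω
X_C = 1/(ωC) = 75800 Ω
X = 83800 − 75800 = 8000 Ω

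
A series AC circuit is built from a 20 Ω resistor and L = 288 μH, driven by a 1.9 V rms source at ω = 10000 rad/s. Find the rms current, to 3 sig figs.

94.0 mA

X_L = ωL = 2.88 Ω
Z = 20.0 + j2.88 Ω
|Z| = √(20.0² + 2.88²) = 20.2 Ω
I = V/|Z| = 1.9/20.2 = 94.0 mA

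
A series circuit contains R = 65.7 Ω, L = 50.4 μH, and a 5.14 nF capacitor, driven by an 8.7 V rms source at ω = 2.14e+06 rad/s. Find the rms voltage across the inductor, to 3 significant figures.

13.8 V

X_L = ωL = 108 Ω
X_C = 1/(ωC) = 90.9 Ω
Net reactance X = X_L − X_C = 16.9 Ω
Z = 65.7 + j16.9 Ω
|Z| = √(65.7² + 16.9²) = 67.8 Ω
I = V/|Z| = 128 mA
V_L = I·|Z_L| = 0.128 × 108 = 13.8 V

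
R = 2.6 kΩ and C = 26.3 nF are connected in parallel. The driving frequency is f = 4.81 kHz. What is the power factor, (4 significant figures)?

ω = 2πf = 30220 rad/s
X_C = 1/(ωC) = 1258 Ω
Parallel: admittances add. Y = 1/R + jωC
Y = (0.0003846 + j0.0007948) S
|Y| = 0.0008830 S → |Z| = 1/|Y| = 1132 Ω, ∠Z = −∠Y = -64.18°
cos φ = cos(-64.18°) = 0.4356

0.4356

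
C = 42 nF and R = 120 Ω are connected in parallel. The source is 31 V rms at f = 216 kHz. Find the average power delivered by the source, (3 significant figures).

ω = 2πf = 1.357e+06 rad/s
X_C = 1/(ωC) = 17.5 Ω
Parallel: admittances add. Y = 1/R + jωC
Y = (0.00833 + j0.0570) S
|Y| = 0.0576 S → |Z| = 1/|Y| = 17.4 Ω, ∠Z = −∠Y = -81.7°
I = V/|Z| = 1.79 A
P = VI cos φ = 31 × 1.79 × cos(-81.7°) = 8.01 W

8.01 W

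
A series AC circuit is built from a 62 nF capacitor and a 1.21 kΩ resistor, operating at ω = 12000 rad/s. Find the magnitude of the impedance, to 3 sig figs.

X_C = 1/(ωC) = 1340 Ω
Z = 1210 − j1340 Ω
|Z| = √(1210² + 1340²) = 1810 Ω

1810 Ω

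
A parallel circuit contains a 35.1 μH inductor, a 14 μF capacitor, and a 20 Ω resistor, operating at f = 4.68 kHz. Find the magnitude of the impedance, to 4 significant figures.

1.788 Ω

ω = 2πf = 29410 rad/s
X_L = ωL = 1.032 Ω
X_C = 1/(ωC) = 2.429 Ω
Parallel: admittances add. Y = 1/R + 1/(jωL) + jωC
Y = (0.05000 − j0.5572) S
|Y| = 0.5594 S → |Z| = 1/|Y| = 1.788 Ω, ∠Z = −∠Y = 84.87°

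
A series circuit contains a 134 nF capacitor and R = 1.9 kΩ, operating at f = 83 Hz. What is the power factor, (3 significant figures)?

0.132

ω = 2πf = 521.5 rad/s
X_C = 1/(ωC) = 14300 Ω
Z = 1900 − j14300 Ω
|Z| = √(1900² + 14300²) = 14400 Ω
∠Z = arctan(-14300/1900) = -82.4°
cos φ = cos(-82.4°) = 0.132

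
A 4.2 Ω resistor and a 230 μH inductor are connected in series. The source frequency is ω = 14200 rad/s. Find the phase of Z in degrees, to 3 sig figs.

X_L = ωL = 3.27 Ω
Z = 4.20 + j3.27 Ω
|Z| = √(4.20² + 3.27²) = 5.32 Ω
∠Z = arctan(3.27/4.20) = 37.9°

37.9°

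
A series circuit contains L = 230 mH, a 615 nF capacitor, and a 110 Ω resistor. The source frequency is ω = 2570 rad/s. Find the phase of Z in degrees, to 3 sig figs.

-20.7°

X_L = ωL = 591 Ω
X_C = 1/(ωC) = 633 Ω
Net reactance X = X_L − X_C = -41.6 Ω
Z = 110 − j41.6 Ω
|Z| = √(110² + 41.6²) = 118 Ω
∠Z = arctan(-41.6/110) = -20.7°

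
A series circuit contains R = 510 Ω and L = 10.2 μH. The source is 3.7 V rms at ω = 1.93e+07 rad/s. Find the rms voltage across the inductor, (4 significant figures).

X_L = ωL = 196.9 Ω
Z = 510.0 + j196.9 Ω
|Z| = √(510.0² + 196.9²) = 546.7 Ω
I = V/|Z| = 6.768 mA
V_L = I·|Z_L| = 0.006768 × 196.9 = 1.332 V

1.332 V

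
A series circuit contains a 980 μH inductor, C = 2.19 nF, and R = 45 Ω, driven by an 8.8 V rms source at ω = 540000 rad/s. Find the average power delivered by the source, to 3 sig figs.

X_L = ωL = 529 Ω
X_C = 1/(ωC) = 846 Ω
Net reactance X = X_L − X_C = -316 Ω
Z = 45.0 − j316 Ω
|Z| = √(45.0² + 316²) = 320 Ω
∠Z = arctan(-316/45.0) = -81.9°
I = V/|Z| = 27.5 mA
P = VI cos φ = 8.8 × 0.0275 × cos(-81.9°) = 34.1 mW

34.1 mW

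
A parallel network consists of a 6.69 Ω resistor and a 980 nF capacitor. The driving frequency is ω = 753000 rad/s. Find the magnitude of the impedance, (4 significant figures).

1.328 Ω

X_C = 1/(ωC) = 1.355 Ω
Parallel: admittances add. Y = 1/R + jωC
Y = (0.1495 + j0.7379) S
|Y| = 0.7529 S → |Z| = 1/|Y| = 1.328 Ω, ∠Z = −∠Y = -78.55°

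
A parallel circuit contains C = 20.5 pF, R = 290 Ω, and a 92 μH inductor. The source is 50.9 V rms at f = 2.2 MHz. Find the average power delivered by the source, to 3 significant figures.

ω = 2πf = 1.382e+07 rad/s
X_L = ωL = 1270 Ω
X_C = 1/(ωC) = 3530 Ω
Parallel: admittances add. Y = 1/R + 1/(jωL) + jωC
Y = (0.00345 − j0.000503) S
|Y| = 0.00348 S → |Z| = 1/|Y| = 287 Ω, ∠Z = −∠Y = 8.30°
I = V/|Z| = 177 mA
P = VI cos φ = 50.9 × 0.177 × cos(8.30°) = 8.93 W

8.93 W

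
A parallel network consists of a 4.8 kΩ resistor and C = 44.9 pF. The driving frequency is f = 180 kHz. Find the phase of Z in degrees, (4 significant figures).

-13.70°

ω = 2πf = 1.131e+06 rad/s
X_C = 1/(ωC) = 19690 Ω
Parallel: admittances add. Y = 1/R + jωC
Y = (0.0002083 + j5.078e-05) S
|Y| = 0.0002144 S → |Z| = 1/|Y| = 4663 Ω, ∠Z = −∠Y = -13.70°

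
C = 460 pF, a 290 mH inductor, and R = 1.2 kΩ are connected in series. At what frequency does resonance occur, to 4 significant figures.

ω₀ = 1/√(LC) = 1/√(0.29 × 4.6e-10) = 86580 rad/s
f₀ = ω₀/(2π) = 13.78 kHz

13.78 kHz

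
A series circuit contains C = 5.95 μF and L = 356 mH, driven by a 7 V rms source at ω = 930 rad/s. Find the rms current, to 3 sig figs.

46.6 mA

X_L = ωL = 331 Ω
X_C = 1/(ωC) = 181 Ω
Net reactance X = X_L − X_C = 150 Ω
Z = j150 Ω
|Z| = √(0² + 150²) = 150 Ω
I = V/|Z| = 7/150 = 46.6 mA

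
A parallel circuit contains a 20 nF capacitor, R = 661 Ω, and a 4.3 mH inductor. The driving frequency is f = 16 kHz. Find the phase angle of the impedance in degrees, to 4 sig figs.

11.31°

ω = 2πf = 100500 rad/s
X_L = ωL = 432.3 Ω
X_C = 1/(ωC) = 497.4 Ω
Parallel: admittances add. Y = 1/R + 1/(jωL) + jωC
Y = (0.001513 − j0.0003027) S
|Y| = 0.001543 S → |Z| = 1/|Y| = 648.2 Ω, ∠Z = −∠Y = 11.31°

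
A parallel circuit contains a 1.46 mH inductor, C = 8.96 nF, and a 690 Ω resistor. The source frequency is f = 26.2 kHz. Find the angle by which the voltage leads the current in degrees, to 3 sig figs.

61.6°

ω = 2πf = 164600 rad/s
X_L = ωL = 240 Ω
X_C = 1/(ωC) = 678 Ω
Parallel: admittances add. Y = 1/R + 1/(jωL) + jωC
Y = (0.00145 − j0.00269) S
|Y| = 0.00305 S → |Z| = 1/|Y| = 328 Ω, ∠Z = −∠Y = 61.6°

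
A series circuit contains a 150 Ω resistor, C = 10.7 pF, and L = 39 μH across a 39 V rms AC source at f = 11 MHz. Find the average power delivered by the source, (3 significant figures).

125 mW

ω = 2πf = 6.912e+07 rad/s
X_L = ωL = 2700 Ω
X_C = 1/(ωC) = 1350 Ω
Net reactance X = X_L − X_C = 1340 Ω
Z = 150 + j1340 Ω
|Z| = √(150² + 1340²) = 1350 Ω
∠Z = arctan(1340/150) = 83.6°
I = V/|Z| = 28.9 mA
P = VI cos φ = 39 × 0.0289 × cos(83.6°) = 125 mW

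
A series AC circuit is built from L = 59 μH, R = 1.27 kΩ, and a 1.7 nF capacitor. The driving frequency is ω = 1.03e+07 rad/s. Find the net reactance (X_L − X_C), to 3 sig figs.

551 Ω

X_L = ωL = 608 Ω
X_C = 1/(ωC) = 57.1 Ω
X = 608 − 57.1 = 551 Ω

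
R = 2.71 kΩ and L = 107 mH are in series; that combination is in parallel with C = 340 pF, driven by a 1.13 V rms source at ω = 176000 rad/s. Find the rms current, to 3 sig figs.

12.2 μA

X_L = ωL = 18800 Ω
X_C = 1/(ωC) = 16700 Ω
Branch 1 (R+jX_L): Z₁ = 2710 + j18800 Ω, |Z₁| = 19000 Ω
Branch 2 (−jX_C): Z₂ = −j16700 Ω
Parallel: Z = Z₁Z₂/(Z₁+Z₂), |Z| = 92400 Ω, ∠Z = -46.2°
I = V/|Z| = 1.13/92400 = 12.2 μA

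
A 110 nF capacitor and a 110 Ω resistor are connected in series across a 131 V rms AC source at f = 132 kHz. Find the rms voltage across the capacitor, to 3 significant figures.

13.0 V

ω = 2πf = 829400 rad/s
X_C = 1/(ωC) = 11.0 Ω
Z = 110 − j11.0 Ω
|Z| = √(110² + 11.0²) = 111 Ω
I = V/|Z| = 1.19 A
V_C = I·|Z_C| = 1.19 × 11.0 = 13.0 V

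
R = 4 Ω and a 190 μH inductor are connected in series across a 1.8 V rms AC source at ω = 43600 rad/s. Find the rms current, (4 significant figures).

X_L = ωL = 8.284 Ω
Z = 4.000 + j8.284 Ω
|Z| = √(4.000² + 8.284²) = 9.199 Ω
I = V/|Z| = 1.8/9.199 = 195.7 mA

195.7 mA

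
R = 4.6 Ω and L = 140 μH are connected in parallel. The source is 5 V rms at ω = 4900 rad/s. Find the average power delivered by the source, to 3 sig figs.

X_L = ωL = 0.686 Ω
Parallel: admittances add. Y = 1/R + 1/(jωL)
Y = (0.217 − j1.46) S
|Y| = 1.47 S → |Z| = 1/|Y| = 0.678 Ω, ∠Z = −∠Y = 81.5°
I = V/|Z| = 7.37 A
P = VI cos φ = 5 × 7.37 × cos(81.5°) = 5.43 W

5.43 W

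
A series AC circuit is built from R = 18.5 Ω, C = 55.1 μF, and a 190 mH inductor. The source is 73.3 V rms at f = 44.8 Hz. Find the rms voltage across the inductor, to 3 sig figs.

ω = 2πf = 281.5 rad/s
X_L = ωL = 53.5 Ω
X_C = 1/(ωC) = 64.5 Ω
Net reactance X = X_L − X_C = -11.0 Ω
Z = 18.5 − j11.0 Ω
|Z| = √(18.5² + 11.0²) = 21.5 Ω
I = V/|Z| = 3.41 A
V_L = I·|Z_L| = 3.41 × 53.5 = 182 V

182 V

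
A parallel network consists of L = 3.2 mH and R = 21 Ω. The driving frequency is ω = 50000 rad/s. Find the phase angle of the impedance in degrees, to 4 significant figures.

7.477°

X_L = ωL = 160.0 Ω
Parallel: admittances add. Y = 1/R + 1/(jωL)
Y = (0.04762 − j0.006250) S
|Y| = 0.04803 S → |Z| = 1/|Y| = 20.82 Ω, ∠Z = −∠Y = 7.477°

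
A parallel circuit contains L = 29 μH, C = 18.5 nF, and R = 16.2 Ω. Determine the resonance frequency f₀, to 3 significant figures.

ω₀ = 1/√(LC) = 1/√(2.9e-05 × 1.85e-08) = 1.365e+06 rad/s
f₀ = ω₀/(2π) = 217 kHz

217 kHz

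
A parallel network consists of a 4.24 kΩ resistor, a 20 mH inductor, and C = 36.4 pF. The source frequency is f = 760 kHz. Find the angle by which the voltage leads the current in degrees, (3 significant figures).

-34.7°

ω = 2πf = 4.775e+06 rad/s
X_L = ωL = 95500 Ω
X_C = 1/(ωC) = 5750 Ω
Parallel: admittances add. Y = 1/R + 1/(jωL) + jωC
Y = (0.000236 + j0.000163) S
|Y| = 0.000287 S → |Z| = 1/|Y| = 3490 Ω, ∠Z = −∠Y = -34.7°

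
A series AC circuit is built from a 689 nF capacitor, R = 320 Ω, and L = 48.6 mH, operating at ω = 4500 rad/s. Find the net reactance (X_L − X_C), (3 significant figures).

-104 Ω

X_L = ωL = 219 Ω
X_C = 1/(ωC) = 323 Ω
X = 219 − 323 = -104 Ω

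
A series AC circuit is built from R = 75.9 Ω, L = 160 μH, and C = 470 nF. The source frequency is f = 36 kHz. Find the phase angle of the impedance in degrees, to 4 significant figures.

19.44°

ω = 2πf = 226200 rad/s
X_L = ωL = 36.19 Ω
X_C = 1/(ωC) = 9.406 Ω
Net reactance X = X_L − X_C = 26.78 Ω
Z = 75.90 + j26.78 Ω
|Z| = √(75.90² + 26.78²) = 80.49 Ω
∠Z = arctan(26.78/75.90) = 19.44°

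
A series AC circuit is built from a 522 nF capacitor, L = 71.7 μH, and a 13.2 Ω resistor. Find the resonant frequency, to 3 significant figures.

ω₀ = 1/√(LC) = 1/√(7.17e-05 × 5.22e-07) = 163500 rad/s
f₀ = ω₀/(2π) = 26.0 kHz

26.0 kHz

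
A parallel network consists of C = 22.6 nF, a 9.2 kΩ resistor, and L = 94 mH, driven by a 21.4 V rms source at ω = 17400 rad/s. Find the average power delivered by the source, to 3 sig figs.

49.8 mW

X_L = ωL = 1640 Ω
X_C = 1/(ωC) = 2540 Ω
Parallel: admittances add. Y = 1/R + 1/(jωL) + jωC
Y = (0.000109 − j0.000218) S
|Y| = 0.000244 S → |Z| = 1/|Y| = 4100 Ω, ∠Z = −∠Y = 63.5°
I = V/|Z| = 5.22 mA
P = VI cos φ = 21.4 × 0.00522 × cos(63.5°) = 49.8 mW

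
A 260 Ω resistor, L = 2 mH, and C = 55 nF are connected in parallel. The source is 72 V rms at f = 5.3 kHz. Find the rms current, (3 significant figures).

ω = 2πf = 33300 rad/s
X_L = ωL = 66.6 Ω
X_C = 1/(ωC) = 546 Ω
Parallel: admittances add. Y = 1/R + 1/(jωL) + jωC
Y = (0.00385 − j0.0132) S
|Y| = 0.0137 S → |Z| = 1/|Y| = 72.8 Ω, ∠Z = −∠Y = 73.7°
I = V/|Z| = 72/72.8 = 989 mA

989 mA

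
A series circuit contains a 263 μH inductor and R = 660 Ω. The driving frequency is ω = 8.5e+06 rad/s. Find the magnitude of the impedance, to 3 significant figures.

X_L = ωL = 2240 Ω
Z = 660 + j2240 Ω
|Z| = √(660² + 2240²) = 2330 Ω

2330 Ω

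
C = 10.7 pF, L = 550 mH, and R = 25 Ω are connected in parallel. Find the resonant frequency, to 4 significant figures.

65.61 kHz

ω₀ = 1/√(LC) = 1/√(0.55 × 1.07e-11) = 412200 rad/s
f₀ = ω₀/(2π) = 65.61 kHz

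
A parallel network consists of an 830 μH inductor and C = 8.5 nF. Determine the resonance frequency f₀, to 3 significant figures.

ω₀ = 1/√(LC) = 1/√(0.00083 × 8.5e-09) = 376500 rad/s
f₀ = ω₀/(2π) = 59.9 kHz

59.9 kHz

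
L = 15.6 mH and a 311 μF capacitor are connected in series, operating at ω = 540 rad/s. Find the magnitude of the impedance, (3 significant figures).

2.47 Ω

X_L = ωL = 8.42 Ω
X_C = 1/(ωC) = 5.95 Ω
Net reactance X = X_L − X_C = 2.47 Ω
Z = j2.47 Ω
|Z| = √(0² + 2.47²) = 2.47 Ω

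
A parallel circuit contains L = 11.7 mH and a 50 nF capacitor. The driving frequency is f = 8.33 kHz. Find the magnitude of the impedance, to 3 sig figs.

ω = 2πf = 52340 rad/s
X_L = ωL = 612 Ω
X_C = 1/(ωC) = 382 Ω
Parallel: admittances add. Y = 1/(jωL) + jωC
Y = (0 + j0.000984) S
|Y| = 0.000984 S → |Z| = 1/|Y| = 1020 Ω, ∠Z = −∠Y = -90.0°

1020 Ω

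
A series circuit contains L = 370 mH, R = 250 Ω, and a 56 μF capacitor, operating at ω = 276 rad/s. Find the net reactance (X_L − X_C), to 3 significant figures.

X_L = ωL = 102 Ω
X_C = 1/(ωC) = 64.7 Ω
X = 102 − 64.7 = 37.4 Ω

37.4 Ω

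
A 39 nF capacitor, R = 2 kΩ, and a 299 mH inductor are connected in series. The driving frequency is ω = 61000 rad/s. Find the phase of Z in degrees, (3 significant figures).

X_L = ωL = 18200 Ω
X_C = 1/(ωC) = 420 Ω
Net reactance X = X_L − X_C = 17800 Ω
Z = 2000 + j17800 Ω
|Z| = √(2000² + 17800²) = 17900 Ω
∠Z = arctan(17800/2000) = 83.6°

83.6°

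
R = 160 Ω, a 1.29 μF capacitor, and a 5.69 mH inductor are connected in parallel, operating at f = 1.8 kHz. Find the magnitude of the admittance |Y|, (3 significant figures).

6.32 mS

ω = 2πf = 11310 rad/s
X_L = ωL = 64.4 Ω
X_C = 1/(ωC) = 68.5 Ω
Parallel: admittances add. Y = 1/R + 1/(jωL) + jωC
Y = (0.00625 − j0.000950) S
|Y| = 0.00632 S → |Z| = 1/|Y| = 158 Ω, ∠Z = −∠Y = 8.64°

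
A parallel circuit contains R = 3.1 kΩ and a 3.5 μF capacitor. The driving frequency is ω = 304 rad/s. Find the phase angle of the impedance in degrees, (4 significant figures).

-73.13°

X_C = 1/(ωC) = 939.8 Ω
Parallel: admittances add. Y = 1/R + jωC
Y = (0.0003226 + j0.001064) S
|Y| = 0.001112 S → |Z| = 1/|Y| = 899.4 Ω, ∠Z = −∠Y = -73.13°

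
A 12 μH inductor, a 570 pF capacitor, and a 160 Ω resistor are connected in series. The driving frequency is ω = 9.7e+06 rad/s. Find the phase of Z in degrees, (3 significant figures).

-21.9°

X_L = ωL = 116 Ω
X_C = 1/(ωC) = 181 Ω
Net reactance X = X_L − X_C = -64.5 Ω
Z = 160 − j64.5 Ω
|Z| = √(160² + 64.5²) = 172 Ω
∠Z = arctan(-64.5/160) = -21.9°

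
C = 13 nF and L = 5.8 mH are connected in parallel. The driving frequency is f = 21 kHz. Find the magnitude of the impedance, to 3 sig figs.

ω = 2πf = 131900 rad/s
X_L = ωL = 765 Ω
X_C = 1/(ωC) = 583 Ω
Parallel: admittances add. Y = 1/(jωL) + jωC
Y = (0 + j0.000409) S
|Y| = 0.000409 S → |Z| = 1/|Y| = 2450 Ω, ∠Z = −∠Y = -90.0°

2450 Ω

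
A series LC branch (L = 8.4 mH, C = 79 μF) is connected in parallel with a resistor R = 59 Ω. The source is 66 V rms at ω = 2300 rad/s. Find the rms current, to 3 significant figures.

4.91 A

X_L = ωL = 19.3 Ω
X_C = 1/(ωC) = 5.50 Ω
Branch 1: Z₁ = R = 59.0 Ω
Branch 2 (series LC): Z₂ = j(X_L − X_C) = j13.8 Ω
Parallel: Z = Z₁Z₂/(Z₁+Z₂), |Z| = 13.5 Ω, ∠Z = 76.8°
I = V/|Z| = 66/13.5 = 4.91 A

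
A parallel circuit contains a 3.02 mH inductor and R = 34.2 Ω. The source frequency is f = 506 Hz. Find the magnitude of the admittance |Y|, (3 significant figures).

108 mS

ω = 2πf = 3179 rad/s
X_L = ωL = 9.60 Ω
Parallel: admittances add. Y = 1/R + 1/(jωL)
Y = (0.0292 − j0.104) S
|Y| = 0.108 S → |Z| = 1/|Y| = 9.24 Ω, ∠Z = −∠Y = 74.3°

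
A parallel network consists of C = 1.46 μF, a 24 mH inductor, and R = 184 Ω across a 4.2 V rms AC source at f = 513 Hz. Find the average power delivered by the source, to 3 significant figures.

95.9 mW

ω = 2πf = 3223 rad/s
X_L = ωL = 77.4 Ω
X_C = 1/(ωC) = 212 Ω
Parallel: admittances add. Y = 1/R + 1/(jωL) + jωC
Y = (0.00543 − j0.00822) S
|Y| = 0.00985 S → |Z| = 1/|Y| = 101 Ω, ∠Z = −∠Y = 56.5°
I = V/|Z| = 41.4 mA
P = VI cos φ = 4.2 × 0.0414 × cos(56.5°) = 95.9 mW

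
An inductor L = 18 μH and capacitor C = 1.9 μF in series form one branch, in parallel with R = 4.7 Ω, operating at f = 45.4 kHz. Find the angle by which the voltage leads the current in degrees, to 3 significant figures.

ω = 2πf = 285300 rad/s
X_L = ωL = 5.13 Ω
X_C = 1/(ωC) = 1.85 Ω
Branch 1: Z₁ = R = 4.70 Ω
Branch 2 (series LC): Z₂ = j(X_L − X_C) = j3.29 Ω
Parallel: Z = Z₁Z₂/(Z₁+Z₂), |Z| = 2.70 Ω, ∠Z = 55.0°

55.0°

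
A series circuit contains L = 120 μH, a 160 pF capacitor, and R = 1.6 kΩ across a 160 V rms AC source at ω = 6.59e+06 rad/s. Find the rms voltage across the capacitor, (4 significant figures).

94.38 V

X_L = ωL = 790.8 Ω
X_C = 1/(ωC) = 948.4 Ω
Net reactance X = X_L − X_C = -157.6 Ω
Z = 1600 − j157.6 Ω
|Z| = √(1600² + 157.6²) = 1608 Ω
I = V/|Z| = 99.52 mA
V_C = I·|Z_C| = 0.09952 × 948.4 = 94.38 V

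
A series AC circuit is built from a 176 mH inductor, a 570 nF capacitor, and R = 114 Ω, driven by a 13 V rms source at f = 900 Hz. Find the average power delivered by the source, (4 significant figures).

ω = 2πf = 5655 rad/s
X_L = ωL = 995.3 Ω
X_C = 1/(ωC) = 310.2 Ω
Net reactance X = X_L − X_C = 685.0 Ω
Z = 114.0 + j685.0 Ω
|Z| = √(114.0² + 685.0²) = 694.4 Ω
∠Z = arctan(685.0/114.0) = 80.55°
I = V/|Z| = 18.72 mA
P = VI cos φ = 13 × 0.01872 × cos(80.55°) = 39.95 mW

39.95 mW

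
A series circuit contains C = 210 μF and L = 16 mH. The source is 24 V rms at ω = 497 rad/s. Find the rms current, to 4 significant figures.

14.73 A

X_L = ωL = 7.952 Ω
X_C = 1/(ωC) = 9.581 Ω
Net reactance X = X_L − X_C = -1.629 Ω
Z = − j1.629 Ω
|Z| = √(0² + 1.629²) = 1.629 Ω
I = V/|Z| = 24/1.629 = 14.73 A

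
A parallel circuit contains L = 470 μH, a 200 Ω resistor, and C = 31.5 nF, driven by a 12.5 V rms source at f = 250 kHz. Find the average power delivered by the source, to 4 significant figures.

781.2 mW

ω = 2πf = 1.571e+06 rad/s
X_L = ωL = 738.3 Ω
X_C = 1/(ωC) = 20.21 Ω
Parallel: admittances add. Y = 1/R + 1/(jωL) + jωC
Y = (0.005000 + j0.04813) S
|Y| = 0.04838 S → |Z| = 1/|Y| = 20.67 Ω, ∠Z = −∠Y = -84.07°
I = V/|Z| = 604.8 mA
P = VI cos φ = 12.5 × 0.6048 × cos(-84.07°) = 781.2 mW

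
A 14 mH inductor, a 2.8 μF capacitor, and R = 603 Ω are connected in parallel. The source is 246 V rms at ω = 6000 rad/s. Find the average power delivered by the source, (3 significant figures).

100 W

X_L = ωL = 84.0 Ω
X_C = 1/(ωC) = 59.5 Ω
Parallel: admittances add. Y = 1/R + 1/(jωL) + jωC
Y = (0.00166 + j0.00490) S
|Y| = 0.00517 S → |Z| = 1/|Y| = 193 Ω, ∠Z = −∠Y = -71.3°
I = V/|Z| = 1.27 A
P = VI cos φ = 246 × 1.27 × cos(-71.3°) = 100 W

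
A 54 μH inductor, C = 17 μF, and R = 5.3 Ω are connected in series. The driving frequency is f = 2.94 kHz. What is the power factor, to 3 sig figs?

0.924

ω = 2πf = 18470 rad/s
X_L = ωL = 0.998 Ω
X_C = 1/(ωC) = 3.18 Ω
Net reactance X = X_L − X_C = -2.19 Ω
Z = 5.30 − j2.19 Ω
|Z| = √(5.30² + 2.19²) = 5.73 Ω
∠Z = arctan(-2.19/5.30) = -22.4°
cos φ = cos(-22.4°) = 0.924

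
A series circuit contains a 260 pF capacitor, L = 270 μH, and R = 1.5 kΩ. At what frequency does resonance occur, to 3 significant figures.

601 kHz

ω₀ = 1/√(LC) = 1/√(0.00027 × 2.6e-10) = 3.774e+06 rad/s
f₀ = ω₀/(2π) = 601 kHz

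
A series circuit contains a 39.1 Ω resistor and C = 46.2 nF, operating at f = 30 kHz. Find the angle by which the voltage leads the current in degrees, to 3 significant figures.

-71.2°

ω = 2πf = 188500 rad/s
X_C = 1/(ωC) = 115 Ω
Z = 39.1 − j115 Ω
|Z| = √(39.1² + 115²) = 121 Ω
∠Z = arctan(-115/39.1) = -71.2°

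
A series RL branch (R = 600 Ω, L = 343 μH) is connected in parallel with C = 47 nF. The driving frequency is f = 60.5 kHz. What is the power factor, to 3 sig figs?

ω = 2πf = 380100 rad/s
X_L = ωL = 130 Ω
X_C = 1/(ωC) = 56.0 Ω
Branch 1 (R+jX_L): Z₁ = 600 + j130 Ω, |Z₁| = 614 Ω
Branch 2 (−jX_C): Z₂ = −j56.0 Ω
Parallel: Z = Z₁Z₂/(Z₁+Z₂), |Z| = 56.8 Ω, ∠Z = -84.8°
cos φ = cos(-84.8°) = 0.0905

0.0905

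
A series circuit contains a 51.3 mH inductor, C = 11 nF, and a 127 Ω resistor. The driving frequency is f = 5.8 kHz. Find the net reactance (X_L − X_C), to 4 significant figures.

-625.1 Ω

ω = 2πf = 36440 rad/s
X_L = ωL = 1869 Ω
X_C = 1/(ωC) = 2495 Ω
X = 1869 − 2495 = -625.1 Ω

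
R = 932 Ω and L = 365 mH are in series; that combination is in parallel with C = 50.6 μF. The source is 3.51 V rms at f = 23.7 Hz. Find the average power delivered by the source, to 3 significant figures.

ω = 2πf = 148.9 rad/s
X_L = ωL = 54.4 Ω
X_C = 1/(ωC) = 133 Ω
Branch 1 (R+jX_L): Z₁ = 932 + j54.4 Ω, |Z₁| = 934 Ω
Branch 2 (−jX_C): Z₂ = −j133 Ω
Parallel: Z = Z₁Z₂/(Z₁+Z₂), |Z| = 132 Ω, ∠Z = -81.9°
I = V/|Z| = 26.5 mA
P = VI cos φ = 3.51 × 0.0265 × cos(-81.9°) = 13.2 mW

13.2 mW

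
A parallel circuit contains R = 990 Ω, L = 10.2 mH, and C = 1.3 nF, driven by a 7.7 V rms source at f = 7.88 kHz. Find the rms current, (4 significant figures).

ω = 2πf = 49510 rad/s
X_L = ωL = 505.0 Ω
X_C = 1/(ωC) = 15540 Ω
Parallel: admittances add. Y = 1/R + 1/(jωL) + jωC
Y = (0.001010 − j0.001916) S
|Y| = 0.002166 S → |Z| = 1/|Y| = 461.7 Ω, ∠Z = −∠Y = 62.20°
I = V/|Z| = 7.7/461.7 = 16.68 mA

16.68 mA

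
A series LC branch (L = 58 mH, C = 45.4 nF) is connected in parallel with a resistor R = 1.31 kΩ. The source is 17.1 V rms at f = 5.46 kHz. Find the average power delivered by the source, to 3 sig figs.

223 mW

ω = 2πf = 34310 rad/s
X_L = ωL = 1990 Ω
X_C = 1/(ωC) = 642 Ω
Branch 1: Z₁ = R = 1310 Ω
Branch 2 (series LC): Z₂ = j(X_L − X_C) = j1350 Ω
Parallel: Z = Z₁Z₂/(Z₁+Z₂), |Z| = 939 Ω, ∠Z = 44.2°
I = V/|Z| = 18.2 mA
P = VI cos φ = 17.1 × 0.0182 × cos(44.2°) = 223 mW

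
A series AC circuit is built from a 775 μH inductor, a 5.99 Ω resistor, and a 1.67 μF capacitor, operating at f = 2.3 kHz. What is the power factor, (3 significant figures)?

0.194

ω = 2πf = 14450 rad/s
X_L = ωL = 11.2 Ω
X_C = 1/(ωC) = 41.4 Ω
Net reactance X = X_L − X_C = -30.2 Ω
Z = 5.99 − j30.2 Ω
|Z| = √(5.99² + 30.2²) = 30.8 Ω
∠Z = arctan(-30.2/5.99) = -78.8°
cos φ = cos(-78.8°) = 0.194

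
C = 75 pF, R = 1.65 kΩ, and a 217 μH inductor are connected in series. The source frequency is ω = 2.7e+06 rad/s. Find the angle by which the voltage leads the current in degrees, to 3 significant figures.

X_L = ωL = 586 Ω
X_C = 1/(ωC) = 4940 Ω
Net reactance X = X_L − X_C = -4350 Ω
Z = 1650 − j4350 Ω
|Z| = √(1650² + 4350²) = 4650 Ω
∠Z = arctan(-4350/1650) = -69.2°

-69.2°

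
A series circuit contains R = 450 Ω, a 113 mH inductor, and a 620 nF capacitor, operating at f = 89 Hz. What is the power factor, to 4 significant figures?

0.1575

ω = 2πf = 559.2 rad/s
X_L = ωL = 63.19 Ω
X_C = 1/(ωC) = 2884 Ω
Net reactance X = X_L − X_C = -2821 Ω
Z = 450.0 − j2821 Ω
|Z| = √(450.0² + 2821²) = 2857 Ω
∠Z = arctan(-2821/450.0) = -80.94°
cos φ = cos(-80.94°) = 0.1575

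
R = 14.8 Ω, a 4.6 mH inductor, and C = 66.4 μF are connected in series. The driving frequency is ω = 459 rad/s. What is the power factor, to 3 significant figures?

0.434

X_L = ωL = 2.11 Ω
X_C = 1/(ωC) = 32.8 Ω
Net reactance X = X_L − X_C = -30.7 Ω
Z = 14.8 − j30.7 Ω
|Z| = √(14.8² + 30.7²) = 34.1 Ω
∠Z = arctan(-30.7/14.8) = -64.3°
cos φ = cos(-64.3°) = 0.434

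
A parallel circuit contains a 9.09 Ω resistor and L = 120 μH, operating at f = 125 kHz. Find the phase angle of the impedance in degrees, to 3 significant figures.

5.51°

ω = 2πf = 785400 rad/s
X_L = ωL = 94.2 Ω
Parallel: admittances add. Y = 1/R + 1/(jωL)
Y = (0.110 − j0.0106) S
|Y| = 0.111 S → |Z| = 1/|Y| = 9.05 Ω, ∠Z = −∠Y = 5.51°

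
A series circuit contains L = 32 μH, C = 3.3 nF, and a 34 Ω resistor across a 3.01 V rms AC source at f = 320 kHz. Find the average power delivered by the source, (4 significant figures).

35.75 mW

ω = 2πf = 2.011e+06 rad/s
X_L = ωL = 64.34 Ω
X_C = 1/(ωC) = 150.7 Ω
Net reactance X = X_L − X_C = -86.38 Ω
Z = 34.00 − j86.38 Ω
|Z| = √(34.00² + 86.38²) = 92.83 Ω
∠Z = arctan(-86.38/34.00) = -68.51°
I = V/|Z| = 32.43 mA
P = VI cos φ = 3.01 × 0.03243 × cos(-68.51°) = 35.75 mW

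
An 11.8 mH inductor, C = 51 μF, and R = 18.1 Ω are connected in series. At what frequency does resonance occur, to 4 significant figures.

ω₀ = 1/√(LC) = 1/√(0.0118 × 5.1e-05) = 1289 rad/s
f₀ = ω₀/(2π) = 205.2 Hz

205.2 Hz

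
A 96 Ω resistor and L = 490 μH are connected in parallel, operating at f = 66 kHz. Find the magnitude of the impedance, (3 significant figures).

ω = 2πf = 414700 rad/s
X_L = ωL = 203 Ω
Parallel: admittances add. Y = 1/R + 1/(jωL)
Y = (0.0104 − j0.00492) S
|Y| = 0.0115 S → |Z| = 1/|Y| = 86.8 Ω, ∠Z = −∠Y = 25.3°

86.8 Ω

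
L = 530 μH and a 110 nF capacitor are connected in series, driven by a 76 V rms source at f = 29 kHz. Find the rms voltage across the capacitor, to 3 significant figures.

81.2 V

ω = 2πf = 182200 rad/s
X_L = ωL = 96.6 Ω
X_C = 1/(ωC) = 49.9 Ω
Net reactance X = X_L − X_C = 46.7 Ω
Z = j46.7 Ω
|Z| = √(0² + 46.7²) = 46.7 Ω
I = V/|Z| = 1.63 A
V_C = I·|Z_C| = 1.63 × 49.9 = 81.2 V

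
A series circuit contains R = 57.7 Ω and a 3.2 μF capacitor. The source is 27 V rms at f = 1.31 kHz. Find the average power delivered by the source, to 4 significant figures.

ω = 2πf = 8231 rad/s
X_C = 1/(ωC) = 37.97 Ω
Z = 57.70 − j37.97 Ω
|Z| = √(57.70² + 37.97²) = 69.07 Ω
∠Z = arctan(-37.97/57.70) = -33.34°
I = V/|Z| = 390.9 mA
P = VI cos φ = 27 × 0.3909 × cos(-33.34°) = 8.817 W

8.817 W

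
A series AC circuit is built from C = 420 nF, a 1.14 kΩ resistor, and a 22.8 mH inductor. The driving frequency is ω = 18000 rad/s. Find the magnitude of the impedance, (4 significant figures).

X_L = ωL = 410.4 Ω
X_C = 1/(ωC) = 132.3 Ω
Net reactance X = X_L − X_C = 278.1 Ω
Z = 1140 + j278.1 Ω
|Z| = √(1140² + 278.1²) = 1173 Ω

1173 Ω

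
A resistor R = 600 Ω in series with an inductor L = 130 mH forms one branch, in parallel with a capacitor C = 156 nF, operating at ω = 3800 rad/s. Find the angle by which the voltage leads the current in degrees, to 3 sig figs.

X_L = ωL = 494 Ω
X_C = 1/(ωC) = 1690 Ω
Branch 1 (R+jX_L): Z₁ = 600 + j494 Ω, |Z₁| = 777 Ω
Branch 2 (−jX_C): Z₂ = −j1690 Ω
Parallel: Z = Z₁Z₂/(Z₁+Z₂), |Z| = 982 Ω, ∠Z = 12.8°

12.8°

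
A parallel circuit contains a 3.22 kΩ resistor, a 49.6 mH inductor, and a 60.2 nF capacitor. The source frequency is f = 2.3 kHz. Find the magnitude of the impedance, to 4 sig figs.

ω = 2πf = 14450 rad/s
X_L = ωL = 716.8 Ω
X_C = 1/(ωC) = 1149 Ω
Parallel: admittances add. Y = 1/R + 1/(jωL) + jωC
Y = (0.0003106 − j0.0005251) S
|Y| = 0.0006101 S → |Z| = 1/|Y| = 1639 Ω, ∠Z = −∠Y = 59.40°

1639 Ω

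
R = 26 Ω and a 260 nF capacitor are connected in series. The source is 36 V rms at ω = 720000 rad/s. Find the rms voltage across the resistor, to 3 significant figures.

35.3 V

X_C = 1/(ωC) = 5.34 Ω
Z = 26.0 − j5.34 Ω
|Z| = √(26.0² + 5.34²) = 26.5 Ω
I = V/|Z| = 1.36 A
V_R = I·|Z_R| = 1.36 × 26.0 = 35.3 V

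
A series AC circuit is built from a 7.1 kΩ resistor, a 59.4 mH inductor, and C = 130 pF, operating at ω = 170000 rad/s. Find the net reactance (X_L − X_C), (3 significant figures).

-35200 Ω

X_L = ωL = 10100 Ω
X_C = 1/(ωC) = 45200 Ω
X = 10100 − 45200 = -35200 Ω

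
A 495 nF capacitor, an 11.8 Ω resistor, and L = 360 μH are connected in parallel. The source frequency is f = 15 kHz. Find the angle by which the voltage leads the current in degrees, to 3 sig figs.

-11.5°

ω = 2πf = 94250 rad/s
X_L = ωL = 33.9 Ω
X_C = 1/(ωC) = 21.4 Ω
Parallel: admittances add. Y = 1/R + 1/(jωL) + jωC
Y = (0.0847 + j0.0172) S
|Y| = 0.0865 S → |Z| = 1/|Y| = 11.6 Ω, ∠Z = −∠Y = -11.5°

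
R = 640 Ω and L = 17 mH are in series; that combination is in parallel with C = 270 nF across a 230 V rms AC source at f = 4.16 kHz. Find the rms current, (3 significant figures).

1.47 A

ω = 2πf = 26140 rad/s
X_L = ωL = 444 Ω
X_C = 1/(ωC) = 142 Ω
Branch 1 (R+jX_L): Z₁ = 640 + j444 Ω, |Z₁| = 779 Ω
Branch 2 (−jX_C): Z₂ = −j142 Ω
Parallel: Z = Z₁Z₂/(Z₁+Z₂), |Z| = 156 Ω, ∠Z = -80.5°
I = V/|Z| = 230/156 = 1.47 A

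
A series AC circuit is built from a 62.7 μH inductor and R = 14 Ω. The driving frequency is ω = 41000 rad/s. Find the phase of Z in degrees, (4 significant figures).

X_L = ωL = 2.571 Ω
Z = 14.00 + j2.571 Ω
|Z| = √(14.00² + 2.571²) = 14.23 Ω
∠Z = arctan(2.571/14.00) = 10.40°

10.40°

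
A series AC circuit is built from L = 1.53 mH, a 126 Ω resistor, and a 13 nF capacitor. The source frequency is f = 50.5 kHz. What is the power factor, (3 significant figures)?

ω = 2πf = 317300 rad/s
X_L = ωL = 485 Ω
X_C = 1/(ωC) = 242 Ω
Net reactance X = X_L − X_C = 243 Ω
Z = 126 + j243 Ω
|Z| = √(126² + 243²) = 274 Ω
∠Z = arctan(243/126) = 62.6°
cos φ = cos(62.6°) = 0.460

0.460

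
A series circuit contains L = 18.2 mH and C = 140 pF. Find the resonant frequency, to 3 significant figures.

99.7 kHz

ω₀ = 1/√(LC) = 1/√(0.0182 × 1.4e-10) = 626500 rad/s
f₀ = ω₀/(2π) = 99.7 kHz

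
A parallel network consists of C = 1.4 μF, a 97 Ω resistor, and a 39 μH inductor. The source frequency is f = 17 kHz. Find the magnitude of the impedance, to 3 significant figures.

ω = 2πf = 106800 rad/s
X_L = ωL = 4.17 Ω
X_C = 1/(ωC) = 6.69 Ω
Parallel: admittances add. Y = 1/R + 1/(jωL) + jωC
Y = (0.0103 − j0.0905) S
|Y| = 0.0911 S → |Z| = 1/|Y| = 11.0 Ω, ∠Z = −∠Y = 83.5°

11.0 Ω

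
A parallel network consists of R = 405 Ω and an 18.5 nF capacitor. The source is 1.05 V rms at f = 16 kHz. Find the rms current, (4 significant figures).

3.246 mA

ω = 2πf = 100500 rad/s
X_C = 1/(ωC) = 537.7 Ω
Parallel: admittances add. Y = 1/R + jωC
Y = (0.002469 + j0.001860) S
|Y| = 0.003091 S → |Z| = 1/|Y| = 323.5 Ω, ∠Z = −∠Y = -36.99°
I = V/|Z| = 1.05/323.5 = 3.246 mA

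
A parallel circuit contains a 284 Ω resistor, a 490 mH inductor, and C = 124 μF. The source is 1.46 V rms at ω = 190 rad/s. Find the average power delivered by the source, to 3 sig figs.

7.51 mW

X_L = ωL = 93.1 Ω
X_C = 1/(ωC) = 42.4 Ω
Parallel: admittances add. Y = 1/R + 1/(jωL) + jωC
Y = (0.00352 + j0.0128) S
|Y| = 0.0133 S → |Z| = 1/|Y| = 75.2 Ω, ∠Z = −∠Y = -74.6°
I = V/|Z| = 19.4 mA
P = VI cos φ = 1.46 × 0.0194 × cos(-74.6°) = 7.51 mW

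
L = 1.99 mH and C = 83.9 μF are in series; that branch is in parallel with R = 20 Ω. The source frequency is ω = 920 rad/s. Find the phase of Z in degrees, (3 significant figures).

X_L = ωL = 1.83 Ω
X_C = 1/(ωC) = 13.0 Ω
Branch 1: Z₁ = R = 20.0 Ω
Branch 2 (series LC): Z₂ = j(X_L − X_C) = −j11.1 Ω
Parallel: Z = Z₁Z₂/(Z₁+Z₂), |Z| = 9.72 Ω, ∠Z = -60.9°

-60.9°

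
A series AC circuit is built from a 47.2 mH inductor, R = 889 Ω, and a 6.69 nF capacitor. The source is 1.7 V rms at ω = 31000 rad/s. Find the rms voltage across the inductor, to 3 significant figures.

X_L = ωL = 1460 Ω
X_C = 1/(ωC) = 4820 Ω
Net reactance X = X_L − X_C = -3360 Ω
Z = 889 − j3360 Ω
|Z| = √(889² + 3360²) = 3470 Ω
I = V/|Z| = 489 μA
V_L = I·|Z_L| = 0.000489 × 1460 = 0.716 V

0.716 V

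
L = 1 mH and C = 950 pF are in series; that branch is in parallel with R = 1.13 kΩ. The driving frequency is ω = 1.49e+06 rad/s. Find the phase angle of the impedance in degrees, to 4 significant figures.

55.26°

X_L = ωL = 1490 Ω
X_C = 1/(ωC) = 706.5 Ω
Branch 1: Z₁ = R = 1130 Ω
Branch 2 (series LC): Z₂ = j(X_L − X_C) = j783.5 Ω
Parallel: Z = Z₁Z₂/(Z₁+Z₂), |Z| = 643.9 Ω, ∠Z = 55.26°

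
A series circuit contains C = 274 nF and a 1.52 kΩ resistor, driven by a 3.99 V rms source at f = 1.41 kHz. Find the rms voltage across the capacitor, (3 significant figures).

1.04 V

ω = 2πf = 8859 rad/s
X_C = 1/(ωC) = 412 Ω
Z = 1520 − j412 Ω
|Z| = √(1520² + 412²) = 1570 Ω
I = V/|Z| = 2.53 mA
V_C = I·|Z_C| = 0.00253 × 412 = 1.04 V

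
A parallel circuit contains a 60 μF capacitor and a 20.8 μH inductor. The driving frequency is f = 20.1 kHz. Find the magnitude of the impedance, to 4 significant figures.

0.1389 Ω

ω = 2πf = 126300 rad/s
X_L = ωL = 2.627 Ω
X_C = 1/(ωC) = 0.1320 Ω
Parallel: admittances add. Y = 1/(jωL) + jωC
Y = (0 + j7.197) S
|Y| = 7.197 S → |Z| = 1/|Y| = 0.1389 Ω, ∠Z = −∠Y = -90.00°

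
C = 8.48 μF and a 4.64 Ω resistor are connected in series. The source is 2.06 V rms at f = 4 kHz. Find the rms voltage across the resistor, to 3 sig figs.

1.45 V

ω = 2πf = 25130 rad/s
X_C = 1/(ωC) = 4.69 Ω
Z = 4.64 − j4.69 Ω
|Z| = √(4.64² + 4.69²) = 6.60 Ω
I = V/|Z| = 312 mA
V_R = I·|Z_R| = 0.312 × 4.64 = 1.45 V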